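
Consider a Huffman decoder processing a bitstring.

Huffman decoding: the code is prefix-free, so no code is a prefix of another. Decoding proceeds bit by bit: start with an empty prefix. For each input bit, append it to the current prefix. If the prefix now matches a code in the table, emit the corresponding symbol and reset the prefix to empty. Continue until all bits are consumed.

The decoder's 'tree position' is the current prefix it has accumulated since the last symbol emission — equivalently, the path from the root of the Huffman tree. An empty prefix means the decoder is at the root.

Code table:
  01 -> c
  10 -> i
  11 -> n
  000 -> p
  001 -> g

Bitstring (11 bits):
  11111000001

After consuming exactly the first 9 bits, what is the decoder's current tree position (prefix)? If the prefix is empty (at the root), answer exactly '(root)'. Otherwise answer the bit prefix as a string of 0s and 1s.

Answer: (root)

Derivation:
Bit 0: prefix='1' (no match yet)
Bit 1: prefix='11' -> emit 'n', reset
Bit 2: prefix='1' (no match yet)
Bit 3: prefix='11' -> emit 'n', reset
Bit 4: prefix='1' (no match yet)
Bit 5: prefix='10' -> emit 'i', reset
Bit 6: prefix='0' (no match yet)
Bit 7: prefix='00' (no match yet)
Bit 8: prefix='000' -> emit 'p', reset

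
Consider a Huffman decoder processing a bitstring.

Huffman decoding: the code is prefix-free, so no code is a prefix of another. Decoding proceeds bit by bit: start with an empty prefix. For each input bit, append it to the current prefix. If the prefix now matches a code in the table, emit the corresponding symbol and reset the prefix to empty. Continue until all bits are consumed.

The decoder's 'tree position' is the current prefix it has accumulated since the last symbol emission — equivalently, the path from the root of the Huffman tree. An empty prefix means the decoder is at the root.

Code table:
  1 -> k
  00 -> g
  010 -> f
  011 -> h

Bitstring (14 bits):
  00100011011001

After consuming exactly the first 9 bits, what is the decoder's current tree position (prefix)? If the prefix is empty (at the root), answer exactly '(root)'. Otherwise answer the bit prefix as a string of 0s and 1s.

Bit 0: prefix='0' (no match yet)
Bit 1: prefix='00' -> emit 'g', reset
Bit 2: prefix='1' -> emit 'k', reset
Bit 3: prefix='0' (no match yet)
Bit 4: prefix='00' -> emit 'g', reset
Bit 5: prefix='0' (no match yet)
Bit 6: prefix='01' (no match yet)
Bit 7: prefix='011' -> emit 'h', reset
Bit 8: prefix='0' (no match yet)

Answer: 0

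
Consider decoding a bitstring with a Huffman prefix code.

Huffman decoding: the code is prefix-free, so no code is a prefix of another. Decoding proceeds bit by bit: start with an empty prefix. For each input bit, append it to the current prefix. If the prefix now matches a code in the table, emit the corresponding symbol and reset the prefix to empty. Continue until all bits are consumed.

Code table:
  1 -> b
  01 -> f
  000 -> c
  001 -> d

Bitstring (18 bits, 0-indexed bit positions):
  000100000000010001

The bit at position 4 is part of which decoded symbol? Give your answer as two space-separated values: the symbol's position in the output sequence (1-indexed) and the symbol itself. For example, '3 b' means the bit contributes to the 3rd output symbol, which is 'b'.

Bit 0: prefix='0' (no match yet)
Bit 1: prefix='00' (no match yet)
Bit 2: prefix='000' -> emit 'c', reset
Bit 3: prefix='1' -> emit 'b', reset
Bit 4: prefix='0' (no match yet)
Bit 5: prefix='00' (no match yet)
Bit 6: prefix='000' -> emit 'c', reset
Bit 7: prefix='0' (no match yet)
Bit 8: prefix='00' (no match yet)

Answer: 3 c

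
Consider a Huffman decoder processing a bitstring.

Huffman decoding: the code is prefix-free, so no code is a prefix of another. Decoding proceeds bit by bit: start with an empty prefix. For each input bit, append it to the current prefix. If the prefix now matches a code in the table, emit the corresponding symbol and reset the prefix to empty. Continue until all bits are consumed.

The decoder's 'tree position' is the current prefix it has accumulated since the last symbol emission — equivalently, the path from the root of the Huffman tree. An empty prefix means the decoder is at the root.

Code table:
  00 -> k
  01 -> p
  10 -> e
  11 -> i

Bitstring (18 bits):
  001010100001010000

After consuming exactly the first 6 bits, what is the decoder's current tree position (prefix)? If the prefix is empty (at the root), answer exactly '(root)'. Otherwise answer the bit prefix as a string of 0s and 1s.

Bit 0: prefix='0' (no match yet)
Bit 1: prefix='00' -> emit 'k', reset
Bit 2: prefix='1' (no match yet)
Bit 3: prefix='10' -> emit 'e', reset
Bit 4: prefix='1' (no match yet)
Bit 5: prefix='10' -> emit 'e', reset

Answer: (root)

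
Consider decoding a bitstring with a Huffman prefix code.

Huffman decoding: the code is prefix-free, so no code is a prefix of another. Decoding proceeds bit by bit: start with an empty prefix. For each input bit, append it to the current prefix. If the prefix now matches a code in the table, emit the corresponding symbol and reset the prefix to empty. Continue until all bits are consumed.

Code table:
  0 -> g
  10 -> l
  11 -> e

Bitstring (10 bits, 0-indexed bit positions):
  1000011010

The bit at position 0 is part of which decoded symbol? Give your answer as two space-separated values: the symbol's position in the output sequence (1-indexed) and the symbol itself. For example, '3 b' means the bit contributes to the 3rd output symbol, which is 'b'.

Bit 0: prefix='1' (no match yet)
Bit 1: prefix='10' -> emit 'l', reset
Bit 2: prefix='0' -> emit 'g', reset
Bit 3: prefix='0' -> emit 'g', reset
Bit 4: prefix='0' -> emit 'g', reset

Answer: 1 l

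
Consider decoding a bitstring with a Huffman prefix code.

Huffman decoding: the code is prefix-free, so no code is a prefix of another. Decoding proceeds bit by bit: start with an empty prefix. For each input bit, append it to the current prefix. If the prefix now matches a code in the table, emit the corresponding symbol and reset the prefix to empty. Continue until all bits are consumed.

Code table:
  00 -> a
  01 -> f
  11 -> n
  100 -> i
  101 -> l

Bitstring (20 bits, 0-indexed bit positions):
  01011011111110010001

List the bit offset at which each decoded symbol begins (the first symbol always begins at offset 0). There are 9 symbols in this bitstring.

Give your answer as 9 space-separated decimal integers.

Bit 0: prefix='0' (no match yet)
Bit 1: prefix='01' -> emit 'f', reset
Bit 2: prefix='0' (no match yet)
Bit 3: prefix='01' -> emit 'f', reset
Bit 4: prefix='1' (no match yet)
Bit 5: prefix='10' (no match yet)
Bit 6: prefix='101' -> emit 'l', reset
Bit 7: prefix='1' (no match yet)
Bit 8: prefix='11' -> emit 'n', reset
Bit 9: prefix='1' (no match yet)
Bit 10: prefix='11' -> emit 'n', reset
Bit 11: prefix='1' (no match yet)
Bit 12: prefix='11' -> emit 'n', reset
Bit 13: prefix='0' (no match yet)
Bit 14: prefix='00' -> emit 'a', reset
Bit 15: prefix='1' (no match yet)
Bit 16: prefix='10' (no match yet)
Bit 17: prefix='100' -> emit 'i', reset
Bit 18: prefix='0' (no match yet)
Bit 19: prefix='01' -> emit 'f', reset

Answer: 0 2 4 7 9 11 13 15 18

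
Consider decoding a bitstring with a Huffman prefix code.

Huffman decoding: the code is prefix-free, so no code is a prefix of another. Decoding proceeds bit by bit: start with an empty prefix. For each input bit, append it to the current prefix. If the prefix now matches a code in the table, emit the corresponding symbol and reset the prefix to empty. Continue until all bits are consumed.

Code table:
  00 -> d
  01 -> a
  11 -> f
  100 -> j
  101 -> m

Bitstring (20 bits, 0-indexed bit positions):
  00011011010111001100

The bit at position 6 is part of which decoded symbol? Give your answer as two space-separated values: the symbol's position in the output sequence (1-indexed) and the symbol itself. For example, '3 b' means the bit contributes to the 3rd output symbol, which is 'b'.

Answer: 3 m

Derivation:
Bit 0: prefix='0' (no match yet)
Bit 1: prefix='00' -> emit 'd', reset
Bit 2: prefix='0' (no match yet)
Bit 3: prefix='01' -> emit 'a', reset
Bit 4: prefix='1' (no match yet)
Bit 5: prefix='10' (no match yet)
Bit 6: prefix='101' -> emit 'm', reset
Bit 7: prefix='1' (no match yet)
Bit 8: prefix='10' (no match yet)
Bit 9: prefix='101' -> emit 'm', reset
Bit 10: prefix='0' (no match yet)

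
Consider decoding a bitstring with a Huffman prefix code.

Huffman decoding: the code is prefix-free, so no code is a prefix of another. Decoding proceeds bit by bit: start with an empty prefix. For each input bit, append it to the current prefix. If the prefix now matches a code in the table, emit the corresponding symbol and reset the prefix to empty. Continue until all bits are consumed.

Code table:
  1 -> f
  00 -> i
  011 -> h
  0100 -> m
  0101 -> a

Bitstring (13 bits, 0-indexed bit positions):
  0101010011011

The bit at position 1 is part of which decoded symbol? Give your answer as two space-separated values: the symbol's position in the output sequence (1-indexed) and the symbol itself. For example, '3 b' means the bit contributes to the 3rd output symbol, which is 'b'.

Bit 0: prefix='0' (no match yet)
Bit 1: prefix='01' (no match yet)
Bit 2: prefix='010' (no match yet)
Bit 3: prefix='0101' -> emit 'a', reset
Bit 4: prefix='0' (no match yet)
Bit 5: prefix='01' (no match yet)

Answer: 1 a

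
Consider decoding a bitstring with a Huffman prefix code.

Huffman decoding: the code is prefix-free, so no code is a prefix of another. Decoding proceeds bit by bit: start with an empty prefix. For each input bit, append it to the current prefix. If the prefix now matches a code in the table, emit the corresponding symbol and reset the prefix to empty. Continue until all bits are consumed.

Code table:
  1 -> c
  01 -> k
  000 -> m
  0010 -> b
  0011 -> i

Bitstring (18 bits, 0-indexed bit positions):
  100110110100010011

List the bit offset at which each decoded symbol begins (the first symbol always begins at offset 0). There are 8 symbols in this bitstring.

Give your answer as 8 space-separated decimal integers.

Answer: 0 1 5 7 8 10 13 14

Derivation:
Bit 0: prefix='1' -> emit 'c', reset
Bit 1: prefix='0' (no match yet)
Bit 2: prefix='00' (no match yet)
Bit 3: prefix='001' (no match yet)
Bit 4: prefix='0011' -> emit 'i', reset
Bit 5: prefix='0' (no match yet)
Bit 6: prefix='01' -> emit 'k', reset
Bit 7: prefix='1' -> emit 'c', reset
Bit 8: prefix='0' (no match yet)
Bit 9: prefix='01' -> emit 'k', reset
Bit 10: prefix='0' (no match yet)
Bit 11: prefix='00' (no match yet)
Bit 12: prefix='000' -> emit 'm', reset
Bit 13: prefix='1' -> emit 'c', reset
Bit 14: prefix='0' (no match yet)
Bit 15: prefix='00' (no match yet)
Bit 16: prefix='001' (no match yet)
Bit 17: prefix='0011' -> emit 'i', reset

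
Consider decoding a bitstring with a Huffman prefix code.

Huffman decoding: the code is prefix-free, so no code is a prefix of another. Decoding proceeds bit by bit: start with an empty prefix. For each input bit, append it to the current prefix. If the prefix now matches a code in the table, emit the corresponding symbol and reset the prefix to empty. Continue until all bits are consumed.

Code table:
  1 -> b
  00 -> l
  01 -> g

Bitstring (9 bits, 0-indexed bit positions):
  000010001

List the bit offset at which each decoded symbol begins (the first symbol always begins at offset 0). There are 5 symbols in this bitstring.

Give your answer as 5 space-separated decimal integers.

Answer: 0 2 4 5 7

Derivation:
Bit 0: prefix='0' (no match yet)
Bit 1: prefix='00' -> emit 'l', reset
Bit 2: prefix='0' (no match yet)
Bit 3: prefix='00' -> emit 'l', reset
Bit 4: prefix='1' -> emit 'b', reset
Bit 5: prefix='0' (no match yet)
Bit 6: prefix='00' -> emit 'l', reset
Bit 7: prefix='0' (no match yet)
Bit 8: prefix='01' -> emit 'g', reset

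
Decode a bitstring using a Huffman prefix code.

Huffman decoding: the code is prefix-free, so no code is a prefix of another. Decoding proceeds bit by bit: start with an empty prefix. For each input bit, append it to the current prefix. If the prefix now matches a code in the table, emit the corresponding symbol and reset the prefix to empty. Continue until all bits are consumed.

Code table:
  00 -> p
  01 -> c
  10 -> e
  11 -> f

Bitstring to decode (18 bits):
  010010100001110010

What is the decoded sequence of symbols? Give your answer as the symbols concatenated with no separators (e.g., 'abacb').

Answer: cpeepcfpe

Derivation:
Bit 0: prefix='0' (no match yet)
Bit 1: prefix='01' -> emit 'c', reset
Bit 2: prefix='0' (no match yet)
Bit 3: prefix='00' -> emit 'p', reset
Bit 4: prefix='1' (no match yet)
Bit 5: prefix='10' -> emit 'e', reset
Bit 6: prefix='1' (no match yet)
Bit 7: prefix='10' -> emit 'e', reset
Bit 8: prefix='0' (no match yet)
Bit 9: prefix='00' -> emit 'p', reset
Bit 10: prefix='0' (no match yet)
Bit 11: prefix='01' -> emit 'c', reset
Bit 12: prefix='1' (no match yet)
Bit 13: prefix='11' -> emit 'f', reset
Bit 14: prefix='0' (no match yet)
Bit 15: prefix='00' -> emit 'p', reset
Bit 16: prefix='1' (no match yet)
Bit 17: prefix='10' -> emit 'e', reset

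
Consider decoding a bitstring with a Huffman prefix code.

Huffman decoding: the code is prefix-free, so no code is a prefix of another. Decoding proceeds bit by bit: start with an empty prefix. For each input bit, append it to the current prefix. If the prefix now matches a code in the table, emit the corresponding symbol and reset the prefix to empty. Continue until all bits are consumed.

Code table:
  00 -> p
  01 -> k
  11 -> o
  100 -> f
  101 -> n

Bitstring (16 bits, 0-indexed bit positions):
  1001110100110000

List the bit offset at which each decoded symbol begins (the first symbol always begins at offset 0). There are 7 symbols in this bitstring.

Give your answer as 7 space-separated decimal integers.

Answer: 0 3 5 8 10 12 14

Derivation:
Bit 0: prefix='1' (no match yet)
Bit 1: prefix='10' (no match yet)
Bit 2: prefix='100' -> emit 'f', reset
Bit 3: prefix='1' (no match yet)
Bit 4: prefix='11' -> emit 'o', reset
Bit 5: prefix='1' (no match yet)
Bit 6: prefix='10' (no match yet)
Bit 7: prefix='101' -> emit 'n', reset
Bit 8: prefix='0' (no match yet)
Bit 9: prefix='00' -> emit 'p', reset
Bit 10: prefix='1' (no match yet)
Bit 11: prefix='11' -> emit 'o', reset
Bit 12: prefix='0' (no match yet)
Bit 13: prefix='00' -> emit 'p', reset
Bit 14: prefix='0' (no match yet)
Bit 15: prefix='00' -> emit 'p', reset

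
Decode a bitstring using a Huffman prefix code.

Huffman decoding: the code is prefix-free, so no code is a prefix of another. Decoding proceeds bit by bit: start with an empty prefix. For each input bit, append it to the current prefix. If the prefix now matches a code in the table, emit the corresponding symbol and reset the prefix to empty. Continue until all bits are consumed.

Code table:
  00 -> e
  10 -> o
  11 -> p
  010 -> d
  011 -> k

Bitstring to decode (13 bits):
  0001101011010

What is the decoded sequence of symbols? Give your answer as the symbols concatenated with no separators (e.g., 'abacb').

Bit 0: prefix='0' (no match yet)
Bit 1: prefix='00' -> emit 'e', reset
Bit 2: prefix='0' (no match yet)
Bit 3: prefix='01' (no match yet)
Bit 4: prefix='011' -> emit 'k', reset
Bit 5: prefix='0' (no match yet)
Bit 6: prefix='01' (no match yet)
Bit 7: prefix='010' -> emit 'd', reset
Bit 8: prefix='1' (no match yet)
Bit 9: prefix='11' -> emit 'p', reset
Bit 10: prefix='0' (no match yet)
Bit 11: prefix='01' (no match yet)
Bit 12: prefix='010' -> emit 'd', reset

Answer: ekdpd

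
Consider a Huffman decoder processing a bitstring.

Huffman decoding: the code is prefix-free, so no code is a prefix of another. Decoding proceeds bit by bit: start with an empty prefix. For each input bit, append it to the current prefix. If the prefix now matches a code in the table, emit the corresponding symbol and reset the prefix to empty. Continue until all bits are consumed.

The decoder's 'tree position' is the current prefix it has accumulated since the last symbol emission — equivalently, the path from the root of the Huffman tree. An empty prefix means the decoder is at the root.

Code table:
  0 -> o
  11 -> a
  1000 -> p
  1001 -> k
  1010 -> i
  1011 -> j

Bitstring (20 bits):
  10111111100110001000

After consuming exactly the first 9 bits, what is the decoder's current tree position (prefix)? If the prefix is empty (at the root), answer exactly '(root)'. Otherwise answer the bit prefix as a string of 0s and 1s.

Answer: 1

Derivation:
Bit 0: prefix='1' (no match yet)
Bit 1: prefix='10' (no match yet)
Bit 2: prefix='101' (no match yet)
Bit 3: prefix='1011' -> emit 'j', reset
Bit 4: prefix='1' (no match yet)
Bit 5: prefix='11' -> emit 'a', reset
Bit 6: prefix='1' (no match yet)
Bit 7: prefix='11' -> emit 'a', reset
Bit 8: prefix='1' (no match yet)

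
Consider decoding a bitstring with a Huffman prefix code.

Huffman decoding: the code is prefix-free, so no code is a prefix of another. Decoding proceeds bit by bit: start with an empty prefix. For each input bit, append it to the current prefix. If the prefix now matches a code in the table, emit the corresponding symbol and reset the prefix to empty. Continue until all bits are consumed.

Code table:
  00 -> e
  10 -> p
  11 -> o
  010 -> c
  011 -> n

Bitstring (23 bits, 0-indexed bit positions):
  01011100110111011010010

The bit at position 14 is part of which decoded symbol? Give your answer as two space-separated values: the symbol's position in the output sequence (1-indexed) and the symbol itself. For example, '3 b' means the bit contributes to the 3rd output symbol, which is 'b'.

Bit 0: prefix='0' (no match yet)
Bit 1: prefix='01' (no match yet)
Bit 2: prefix='010' -> emit 'c', reset
Bit 3: prefix='1' (no match yet)
Bit 4: prefix='11' -> emit 'o', reset
Bit 5: prefix='1' (no match yet)
Bit 6: prefix='10' -> emit 'p', reset
Bit 7: prefix='0' (no match yet)
Bit 8: prefix='01' (no match yet)
Bit 9: prefix='011' -> emit 'n', reset
Bit 10: prefix='0' (no match yet)
Bit 11: prefix='01' (no match yet)
Bit 12: prefix='011' -> emit 'n', reset
Bit 13: prefix='1' (no match yet)
Bit 14: prefix='10' -> emit 'p', reset
Bit 15: prefix='1' (no match yet)
Bit 16: prefix='11' -> emit 'o', reset
Bit 17: prefix='0' (no match yet)
Bit 18: prefix='01' (no match yet)

Answer: 6 p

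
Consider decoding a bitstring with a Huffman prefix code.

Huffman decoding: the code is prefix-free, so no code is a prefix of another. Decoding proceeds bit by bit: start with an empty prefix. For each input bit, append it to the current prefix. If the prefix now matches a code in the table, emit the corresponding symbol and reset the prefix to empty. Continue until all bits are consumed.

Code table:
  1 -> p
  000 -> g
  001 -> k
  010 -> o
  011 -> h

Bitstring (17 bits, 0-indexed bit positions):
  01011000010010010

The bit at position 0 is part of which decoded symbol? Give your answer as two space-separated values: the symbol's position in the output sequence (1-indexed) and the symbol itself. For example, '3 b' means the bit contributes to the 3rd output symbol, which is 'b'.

Bit 0: prefix='0' (no match yet)
Bit 1: prefix='01' (no match yet)
Bit 2: prefix='010' -> emit 'o', reset
Bit 3: prefix='1' -> emit 'p', reset
Bit 4: prefix='1' -> emit 'p', reset

Answer: 1 o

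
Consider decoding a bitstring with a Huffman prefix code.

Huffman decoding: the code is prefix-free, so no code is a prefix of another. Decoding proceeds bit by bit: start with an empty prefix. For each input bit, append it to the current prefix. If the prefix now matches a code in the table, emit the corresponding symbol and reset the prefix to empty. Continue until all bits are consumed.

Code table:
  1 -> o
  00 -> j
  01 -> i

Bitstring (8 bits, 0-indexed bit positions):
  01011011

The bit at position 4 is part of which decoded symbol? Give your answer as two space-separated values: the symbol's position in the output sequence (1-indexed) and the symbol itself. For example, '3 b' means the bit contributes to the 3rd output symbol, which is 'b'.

Answer: 3 o

Derivation:
Bit 0: prefix='0' (no match yet)
Bit 1: prefix='01' -> emit 'i', reset
Bit 2: prefix='0' (no match yet)
Bit 3: prefix='01' -> emit 'i', reset
Bit 4: prefix='1' -> emit 'o', reset
Bit 5: prefix='0' (no match yet)
Bit 6: prefix='01' -> emit 'i', reset
Bit 7: prefix='1' -> emit 'o', reset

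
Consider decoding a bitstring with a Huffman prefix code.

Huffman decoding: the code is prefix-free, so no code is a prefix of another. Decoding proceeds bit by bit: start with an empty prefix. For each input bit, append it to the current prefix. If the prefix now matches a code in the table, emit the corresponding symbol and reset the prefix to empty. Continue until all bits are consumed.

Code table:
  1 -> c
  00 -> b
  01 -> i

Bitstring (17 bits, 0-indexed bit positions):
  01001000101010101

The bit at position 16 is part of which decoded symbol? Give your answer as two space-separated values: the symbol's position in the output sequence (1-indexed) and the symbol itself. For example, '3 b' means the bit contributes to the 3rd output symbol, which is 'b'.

Answer: 9 i

Derivation:
Bit 0: prefix='0' (no match yet)
Bit 1: prefix='01' -> emit 'i', reset
Bit 2: prefix='0' (no match yet)
Bit 3: prefix='00' -> emit 'b', reset
Bit 4: prefix='1' -> emit 'c', reset
Bit 5: prefix='0' (no match yet)
Bit 6: prefix='00' -> emit 'b', reset
Bit 7: prefix='0' (no match yet)
Bit 8: prefix='01' -> emit 'i', reset
Bit 9: prefix='0' (no match yet)
Bit 10: prefix='01' -> emit 'i', reset
Bit 11: prefix='0' (no match yet)
Bit 12: prefix='01' -> emit 'i', reset
Bit 13: prefix='0' (no match yet)
Bit 14: prefix='01' -> emit 'i', reset
Bit 15: prefix='0' (no match yet)
Bit 16: prefix='01' -> emit 'i', reset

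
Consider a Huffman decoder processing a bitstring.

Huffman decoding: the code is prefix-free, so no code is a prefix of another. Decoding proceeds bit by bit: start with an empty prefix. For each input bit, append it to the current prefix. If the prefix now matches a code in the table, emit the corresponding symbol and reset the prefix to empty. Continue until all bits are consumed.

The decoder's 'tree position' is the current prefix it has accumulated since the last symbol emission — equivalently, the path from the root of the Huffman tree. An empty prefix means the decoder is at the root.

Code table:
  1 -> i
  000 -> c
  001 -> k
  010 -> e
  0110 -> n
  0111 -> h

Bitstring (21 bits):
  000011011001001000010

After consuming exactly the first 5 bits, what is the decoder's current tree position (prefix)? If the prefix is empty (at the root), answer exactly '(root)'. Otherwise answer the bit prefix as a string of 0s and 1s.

Bit 0: prefix='0' (no match yet)
Bit 1: prefix='00' (no match yet)
Bit 2: prefix='000' -> emit 'c', reset
Bit 3: prefix='0' (no match yet)
Bit 4: prefix='01' (no match yet)

Answer: 01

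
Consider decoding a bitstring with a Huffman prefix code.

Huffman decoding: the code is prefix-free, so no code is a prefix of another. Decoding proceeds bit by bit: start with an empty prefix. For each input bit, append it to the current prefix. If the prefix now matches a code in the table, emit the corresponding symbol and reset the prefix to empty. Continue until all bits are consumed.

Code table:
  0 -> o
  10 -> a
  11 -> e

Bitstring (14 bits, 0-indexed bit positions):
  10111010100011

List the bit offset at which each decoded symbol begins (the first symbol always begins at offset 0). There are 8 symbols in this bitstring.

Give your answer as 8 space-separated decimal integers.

Bit 0: prefix='1' (no match yet)
Bit 1: prefix='10' -> emit 'a', reset
Bit 2: prefix='1' (no match yet)
Bit 3: prefix='11' -> emit 'e', reset
Bit 4: prefix='1' (no match yet)
Bit 5: prefix='10' -> emit 'a', reset
Bit 6: prefix='1' (no match yet)
Bit 7: prefix='10' -> emit 'a', reset
Bit 8: prefix='1' (no match yet)
Bit 9: prefix='10' -> emit 'a', reset
Bit 10: prefix='0' -> emit 'o', reset
Bit 11: prefix='0' -> emit 'o', reset
Bit 12: prefix='1' (no match yet)
Bit 13: prefix='11' -> emit 'e', reset

Answer: 0 2 4 6 8 10 11 12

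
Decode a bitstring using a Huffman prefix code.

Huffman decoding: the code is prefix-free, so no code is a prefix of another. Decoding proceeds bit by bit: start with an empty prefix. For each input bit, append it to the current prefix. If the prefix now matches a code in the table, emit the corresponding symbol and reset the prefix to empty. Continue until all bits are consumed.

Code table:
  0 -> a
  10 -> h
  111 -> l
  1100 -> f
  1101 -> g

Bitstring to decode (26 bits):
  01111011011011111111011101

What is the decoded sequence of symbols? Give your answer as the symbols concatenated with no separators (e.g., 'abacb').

Bit 0: prefix='0' -> emit 'a', reset
Bit 1: prefix='1' (no match yet)
Bit 2: prefix='11' (no match yet)
Bit 3: prefix='111' -> emit 'l', reset
Bit 4: prefix='1' (no match yet)
Bit 5: prefix='10' -> emit 'h', reset
Bit 6: prefix='1' (no match yet)
Bit 7: prefix='11' (no match yet)
Bit 8: prefix='110' (no match yet)
Bit 9: prefix='1101' -> emit 'g', reset
Bit 10: prefix='1' (no match yet)
Bit 11: prefix='10' -> emit 'h', reset
Bit 12: prefix='1' (no match yet)
Bit 13: prefix='11' (no match yet)
Bit 14: prefix='111' -> emit 'l', reset
Bit 15: prefix='1' (no match yet)
Bit 16: prefix='11' (no match yet)
Bit 17: prefix='111' -> emit 'l', reset
Bit 18: prefix='1' (no match yet)
Bit 19: prefix='11' (no match yet)
Bit 20: prefix='110' (no match yet)
Bit 21: prefix='1101' -> emit 'g', reset
Bit 22: prefix='1' (no match yet)
Bit 23: prefix='11' (no match yet)
Bit 24: prefix='110' (no match yet)
Bit 25: prefix='1101' -> emit 'g', reset

Answer: alhghllgg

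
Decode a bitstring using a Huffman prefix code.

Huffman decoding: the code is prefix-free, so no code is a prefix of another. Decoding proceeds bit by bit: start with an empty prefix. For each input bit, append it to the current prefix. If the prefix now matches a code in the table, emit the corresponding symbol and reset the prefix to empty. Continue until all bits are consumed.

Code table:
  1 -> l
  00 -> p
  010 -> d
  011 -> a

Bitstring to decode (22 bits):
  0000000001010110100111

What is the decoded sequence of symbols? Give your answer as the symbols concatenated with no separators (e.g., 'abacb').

Bit 0: prefix='0' (no match yet)
Bit 1: prefix='00' -> emit 'p', reset
Bit 2: prefix='0' (no match yet)
Bit 3: prefix='00' -> emit 'p', reset
Bit 4: prefix='0' (no match yet)
Bit 5: prefix='00' -> emit 'p', reset
Bit 6: prefix='0' (no match yet)
Bit 7: prefix='00' -> emit 'p', reset
Bit 8: prefix='0' (no match yet)
Bit 9: prefix='01' (no match yet)
Bit 10: prefix='010' -> emit 'd', reset
Bit 11: prefix='1' -> emit 'l', reset
Bit 12: prefix='0' (no match yet)
Bit 13: prefix='01' (no match yet)
Bit 14: prefix='011' -> emit 'a', reset
Bit 15: prefix='0' (no match yet)
Bit 16: prefix='01' (no match yet)
Bit 17: prefix='010' -> emit 'd', reset
Bit 18: prefix='0' (no match yet)
Bit 19: prefix='01' (no match yet)
Bit 20: prefix='011' -> emit 'a', reset
Bit 21: prefix='1' -> emit 'l', reset

Answer: ppppdladal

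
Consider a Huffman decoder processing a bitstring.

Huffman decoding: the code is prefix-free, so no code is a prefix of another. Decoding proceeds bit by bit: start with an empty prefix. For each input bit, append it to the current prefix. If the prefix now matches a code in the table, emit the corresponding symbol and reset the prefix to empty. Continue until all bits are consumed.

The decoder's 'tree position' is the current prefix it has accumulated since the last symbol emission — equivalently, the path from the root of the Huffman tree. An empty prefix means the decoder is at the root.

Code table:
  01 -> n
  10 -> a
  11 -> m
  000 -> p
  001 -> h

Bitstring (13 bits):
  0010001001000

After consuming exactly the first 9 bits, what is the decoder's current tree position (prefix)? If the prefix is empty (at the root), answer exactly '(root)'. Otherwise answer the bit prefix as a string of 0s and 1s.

Bit 0: prefix='0' (no match yet)
Bit 1: prefix='00' (no match yet)
Bit 2: prefix='001' -> emit 'h', reset
Bit 3: prefix='0' (no match yet)
Bit 4: prefix='00' (no match yet)
Bit 5: prefix='000' -> emit 'p', reset
Bit 6: prefix='1' (no match yet)
Bit 7: prefix='10' -> emit 'a', reset
Bit 8: prefix='0' (no match yet)

Answer: 0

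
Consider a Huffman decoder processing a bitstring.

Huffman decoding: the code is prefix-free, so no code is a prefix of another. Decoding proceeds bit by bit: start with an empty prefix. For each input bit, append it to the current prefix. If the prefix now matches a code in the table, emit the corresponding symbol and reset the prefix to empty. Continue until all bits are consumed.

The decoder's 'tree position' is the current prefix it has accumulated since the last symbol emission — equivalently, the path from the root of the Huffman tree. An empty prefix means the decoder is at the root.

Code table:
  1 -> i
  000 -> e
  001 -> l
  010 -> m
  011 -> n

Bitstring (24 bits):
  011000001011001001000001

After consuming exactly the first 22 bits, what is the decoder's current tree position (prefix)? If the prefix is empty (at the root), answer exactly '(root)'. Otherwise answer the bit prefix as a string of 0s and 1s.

Answer: 0

Derivation:
Bit 0: prefix='0' (no match yet)
Bit 1: prefix='01' (no match yet)
Bit 2: prefix='011' -> emit 'n', reset
Bit 3: prefix='0' (no match yet)
Bit 4: prefix='00' (no match yet)
Bit 5: prefix='000' -> emit 'e', reset
Bit 6: prefix='0' (no match yet)
Bit 7: prefix='00' (no match yet)
Bit 8: prefix='001' -> emit 'l', reset
Bit 9: prefix='0' (no match yet)
Bit 10: prefix='01' (no match yet)
Bit 11: prefix='011' -> emit 'n', reset
Bit 12: prefix='0' (no match yet)
Bit 13: prefix='00' (no match yet)
Bit 14: prefix='001' -> emit 'l', reset
Bit 15: prefix='0' (no match yet)
Bit 16: prefix='00' (no match yet)
Bit 17: prefix='001' -> emit 'l', reset
Bit 18: prefix='0' (no match yet)
Bit 19: prefix='00' (no match yet)
Bit 20: prefix='000' -> emit 'e', reset
Bit 21: prefix='0' (no match yet)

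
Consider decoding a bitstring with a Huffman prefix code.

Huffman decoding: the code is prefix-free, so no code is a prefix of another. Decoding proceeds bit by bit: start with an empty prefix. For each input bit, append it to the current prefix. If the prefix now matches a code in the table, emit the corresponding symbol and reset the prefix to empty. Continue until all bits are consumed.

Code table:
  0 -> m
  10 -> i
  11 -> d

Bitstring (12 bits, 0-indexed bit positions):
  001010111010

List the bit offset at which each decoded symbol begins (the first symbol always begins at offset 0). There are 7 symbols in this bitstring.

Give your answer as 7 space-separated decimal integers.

Answer: 0 1 2 4 6 8 10

Derivation:
Bit 0: prefix='0' -> emit 'm', reset
Bit 1: prefix='0' -> emit 'm', reset
Bit 2: prefix='1' (no match yet)
Bit 3: prefix='10' -> emit 'i', reset
Bit 4: prefix='1' (no match yet)
Bit 5: prefix='10' -> emit 'i', reset
Bit 6: prefix='1' (no match yet)
Bit 7: prefix='11' -> emit 'd', reset
Bit 8: prefix='1' (no match yet)
Bit 9: prefix='10' -> emit 'i', reset
Bit 10: prefix='1' (no match yet)
Bit 11: prefix='10' -> emit 'i', reset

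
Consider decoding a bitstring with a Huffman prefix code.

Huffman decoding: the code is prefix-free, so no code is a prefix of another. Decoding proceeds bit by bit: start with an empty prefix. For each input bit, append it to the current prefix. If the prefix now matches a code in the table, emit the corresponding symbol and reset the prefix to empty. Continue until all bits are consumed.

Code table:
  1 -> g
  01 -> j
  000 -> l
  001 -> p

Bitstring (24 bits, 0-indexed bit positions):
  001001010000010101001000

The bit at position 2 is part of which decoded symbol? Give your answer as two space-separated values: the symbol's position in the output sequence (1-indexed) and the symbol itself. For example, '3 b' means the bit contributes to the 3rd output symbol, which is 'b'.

Bit 0: prefix='0' (no match yet)
Bit 1: prefix='00' (no match yet)
Bit 2: prefix='001' -> emit 'p', reset
Bit 3: prefix='0' (no match yet)
Bit 4: prefix='00' (no match yet)
Bit 5: prefix='001' -> emit 'p', reset
Bit 6: prefix='0' (no match yet)

Answer: 1 p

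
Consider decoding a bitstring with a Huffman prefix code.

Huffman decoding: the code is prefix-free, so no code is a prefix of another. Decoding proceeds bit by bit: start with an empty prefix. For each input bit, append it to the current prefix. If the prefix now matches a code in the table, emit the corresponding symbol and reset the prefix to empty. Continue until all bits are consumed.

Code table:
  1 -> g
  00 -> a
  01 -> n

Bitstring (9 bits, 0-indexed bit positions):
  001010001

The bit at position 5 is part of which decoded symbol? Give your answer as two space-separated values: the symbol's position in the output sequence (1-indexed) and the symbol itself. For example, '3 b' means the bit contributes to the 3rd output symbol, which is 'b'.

Bit 0: prefix='0' (no match yet)
Bit 1: prefix='00' -> emit 'a', reset
Bit 2: prefix='1' -> emit 'g', reset
Bit 3: prefix='0' (no match yet)
Bit 4: prefix='01' -> emit 'n', reset
Bit 5: prefix='0' (no match yet)
Bit 6: prefix='00' -> emit 'a', reset
Bit 7: prefix='0' (no match yet)
Bit 8: prefix='01' -> emit 'n', reset

Answer: 4 a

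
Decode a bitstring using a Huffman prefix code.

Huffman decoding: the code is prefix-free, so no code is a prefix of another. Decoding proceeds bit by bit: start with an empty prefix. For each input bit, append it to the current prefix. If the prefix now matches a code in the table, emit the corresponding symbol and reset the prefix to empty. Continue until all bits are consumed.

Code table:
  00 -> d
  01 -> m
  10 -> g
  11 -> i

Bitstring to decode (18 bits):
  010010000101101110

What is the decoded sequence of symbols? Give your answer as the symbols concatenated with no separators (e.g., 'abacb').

Answer: mdgdmmgig

Derivation:
Bit 0: prefix='0' (no match yet)
Bit 1: prefix='01' -> emit 'm', reset
Bit 2: prefix='0' (no match yet)
Bit 3: prefix='00' -> emit 'd', reset
Bit 4: prefix='1' (no match yet)
Bit 5: prefix='10' -> emit 'g', reset
Bit 6: prefix='0' (no match yet)
Bit 7: prefix='00' -> emit 'd', reset
Bit 8: prefix='0' (no match yet)
Bit 9: prefix='01' -> emit 'm', reset
Bit 10: prefix='0' (no match yet)
Bit 11: prefix='01' -> emit 'm', reset
Bit 12: prefix='1' (no match yet)
Bit 13: prefix='10' -> emit 'g', reset
Bit 14: prefix='1' (no match yet)
Bit 15: prefix='11' -> emit 'i', reset
Bit 16: prefix='1' (no match yet)
Bit 17: prefix='10' -> emit 'g', reset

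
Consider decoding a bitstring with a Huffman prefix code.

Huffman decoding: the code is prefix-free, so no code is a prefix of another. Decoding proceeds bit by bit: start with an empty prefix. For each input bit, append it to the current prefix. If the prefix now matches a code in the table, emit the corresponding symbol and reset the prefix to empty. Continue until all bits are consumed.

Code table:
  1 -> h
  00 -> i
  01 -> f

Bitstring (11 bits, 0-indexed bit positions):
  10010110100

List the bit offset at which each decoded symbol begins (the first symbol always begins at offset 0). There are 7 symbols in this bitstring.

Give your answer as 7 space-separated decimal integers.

Bit 0: prefix='1' -> emit 'h', reset
Bit 1: prefix='0' (no match yet)
Bit 2: prefix='00' -> emit 'i', reset
Bit 3: prefix='1' -> emit 'h', reset
Bit 4: prefix='0' (no match yet)
Bit 5: prefix='01' -> emit 'f', reset
Bit 6: prefix='1' -> emit 'h', reset
Bit 7: prefix='0' (no match yet)
Bit 8: prefix='01' -> emit 'f', reset
Bit 9: prefix='0' (no match yet)
Bit 10: prefix='00' -> emit 'i', reset

Answer: 0 1 3 4 6 7 9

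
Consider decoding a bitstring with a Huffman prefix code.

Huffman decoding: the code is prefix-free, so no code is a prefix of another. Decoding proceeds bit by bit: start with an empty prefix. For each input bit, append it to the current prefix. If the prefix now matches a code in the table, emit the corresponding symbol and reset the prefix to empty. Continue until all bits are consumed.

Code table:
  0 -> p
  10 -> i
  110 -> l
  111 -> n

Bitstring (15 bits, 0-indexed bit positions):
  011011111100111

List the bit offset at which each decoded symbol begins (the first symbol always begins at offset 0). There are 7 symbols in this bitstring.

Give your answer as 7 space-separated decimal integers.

Bit 0: prefix='0' -> emit 'p', reset
Bit 1: prefix='1' (no match yet)
Bit 2: prefix='11' (no match yet)
Bit 3: prefix='110' -> emit 'l', reset
Bit 4: prefix='1' (no match yet)
Bit 5: prefix='11' (no match yet)
Bit 6: prefix='111' -> emit 'n', reset
Bit 7: prefix='1' (no match yet)
Bit 8: prefix='11' (no match yet)
Bit 9: prefix='111' -> emit 'n', reset
Bit 10: prefix='0' -> emit 'p', reset
Bit 11: prefix='0' -> emit 'p', reset
Bit 12: prefix='1' (no match yet)
Bit 13: prefix='11' (no match yet)
Bit 14: prefix='111' -> emit 'n', reset

Answer: 0 1 4 7 10 11 12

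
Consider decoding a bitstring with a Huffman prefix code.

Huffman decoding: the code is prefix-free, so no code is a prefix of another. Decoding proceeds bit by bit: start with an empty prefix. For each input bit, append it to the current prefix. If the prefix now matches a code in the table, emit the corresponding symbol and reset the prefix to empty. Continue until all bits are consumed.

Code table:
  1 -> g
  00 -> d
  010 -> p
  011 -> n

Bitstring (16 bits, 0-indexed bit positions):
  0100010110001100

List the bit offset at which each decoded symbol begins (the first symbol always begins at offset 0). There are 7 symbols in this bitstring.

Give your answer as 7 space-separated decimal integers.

Answer: 0 3 5 6 9 11 14

Derivation:
Bit 0: prefix='0' (no match yet)
Bit 1: prefix='01' (no match yet)
Bit 2: prefix='010' -> emit 'p', reset
Bit 3: prefix='0' (no match yet)
Bit 4: prefix='00' -> emit 'd', reset
Bit 5: prefix='1' -> emit 'g', reset
Bit 6: prefix='0' (no match yet)
Bit 7: prefix='01' (no match yet)
Bit 8: prefix='011' -> emit 'n', reset
Bit 9: prefix='0' (no match yet)
Bit 10: prefix='00' -> emit 'd', reset
Bit 11: prefix='0' (no match yet)
Bit 12: prefix='01' (no match yet)
Bit 13: prefix='011' -> emit 'n', reset
Bit 14: prefix='0' (no match yet)
Bit 15: prefix='00' -> emit 'd', reset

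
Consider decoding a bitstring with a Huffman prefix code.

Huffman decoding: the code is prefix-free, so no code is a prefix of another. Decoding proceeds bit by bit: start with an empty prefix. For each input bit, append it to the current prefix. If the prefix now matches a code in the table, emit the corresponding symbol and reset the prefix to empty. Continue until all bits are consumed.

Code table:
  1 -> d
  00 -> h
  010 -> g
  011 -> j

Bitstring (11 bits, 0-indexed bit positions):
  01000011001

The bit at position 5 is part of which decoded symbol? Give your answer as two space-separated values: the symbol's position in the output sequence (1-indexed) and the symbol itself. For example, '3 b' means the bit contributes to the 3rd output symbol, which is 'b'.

Bit 0: prefix='0' (no match yet)
Bit 1: prefix='01' (no match yet)
Bit 2: prefix='010' -> emit 'g', reset
Bit 3: prefix='0' (no match yet)
Bit 4: prefix='00' -> emit 'h', reset
Bit 5: prefix='0' (no match yet)
Bit 6: prefix='01' (no match yet)
Bit 7: prefix='011' -> emit 'j', reset
Bit 8: prefix='0' (no match yet)
Bit 9: prefix='00' -> emit 'h', reset

Answer: 3 j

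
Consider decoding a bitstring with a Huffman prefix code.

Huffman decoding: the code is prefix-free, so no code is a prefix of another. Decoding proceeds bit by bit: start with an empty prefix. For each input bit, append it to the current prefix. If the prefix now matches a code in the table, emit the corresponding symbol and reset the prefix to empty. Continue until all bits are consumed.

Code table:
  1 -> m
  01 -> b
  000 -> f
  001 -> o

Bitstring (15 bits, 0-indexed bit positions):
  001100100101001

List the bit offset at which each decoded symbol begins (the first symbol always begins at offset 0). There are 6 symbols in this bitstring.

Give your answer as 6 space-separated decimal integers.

Bit 0: prefix='0' (no match yet)
Bit 1: prefix='00' (no match yet)
Bit 2: prefix='001' -> emit 'o', reset
Bit 3: prefix='1' -> emit 'm', reset
Bit 4: prefix='0' (no match yet)
Bit 5: prefix='00' (no match yet)
Bit 6: prefix='001' -> emit 'o', reset
Bit 7: prefix='0' (no match yet)
Bit 8: prefix='00' (no match yet)
Bit 9: prefix='001' -> emit 'o', reset
Bit 10: prefix='0' (no match yet)
Bit 11: prefix='01' -> emit 'b', reset
Bit 12: prefix='0' (no match yet)
Bit 13: prefix='00' (no match yet)
Bit 14: prefix='001' -> emit 'o', reset

Answer: 0 3 4 7 10 12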